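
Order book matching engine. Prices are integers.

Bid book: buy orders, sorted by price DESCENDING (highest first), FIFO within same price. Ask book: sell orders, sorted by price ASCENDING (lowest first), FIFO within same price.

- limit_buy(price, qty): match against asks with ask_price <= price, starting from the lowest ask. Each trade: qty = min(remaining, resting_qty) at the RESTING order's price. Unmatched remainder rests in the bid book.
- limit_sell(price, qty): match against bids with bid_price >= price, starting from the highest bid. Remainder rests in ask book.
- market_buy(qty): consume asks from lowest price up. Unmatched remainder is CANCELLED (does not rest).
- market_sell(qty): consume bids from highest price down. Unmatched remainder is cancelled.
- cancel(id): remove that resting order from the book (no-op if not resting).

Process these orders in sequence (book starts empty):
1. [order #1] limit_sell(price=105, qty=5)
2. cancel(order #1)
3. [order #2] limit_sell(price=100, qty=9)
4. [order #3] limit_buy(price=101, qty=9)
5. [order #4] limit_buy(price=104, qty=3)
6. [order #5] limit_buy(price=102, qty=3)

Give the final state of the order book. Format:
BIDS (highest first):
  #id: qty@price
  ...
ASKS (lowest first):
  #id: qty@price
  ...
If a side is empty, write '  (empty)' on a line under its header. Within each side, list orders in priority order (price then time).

Answer: BIDS (highest first):
  #4: 3@104
  #5: 3@102
ASKS (lowest first):
  (empty)

Derivation:
After op 1 [order #1] limit_sell(price=105, qty=5): fills=none; bids=[-] asks=[#1:5@105]
After op 2 cancel(order #1): fills=none; bids=[-] asks=[-]
After op 3 [order #2] limit_sell(price=100, qty=9): fills=none; bids=[-] asks=[#2:9@100]
After op 4 [order #3] limit_buy(price=101, qty=9): fills=#3x#2:9@100; bids=[-] asks=[-]
After op 5 [order #4] limit_buy(price=104, qty=3): fills=none; bids=[#4:3@104] asks=[-]
After op 6 [order #5] limit_buy(price=102, qty=3): fills=none; bids=[#4:3@104 #5:3@102] asks=[-]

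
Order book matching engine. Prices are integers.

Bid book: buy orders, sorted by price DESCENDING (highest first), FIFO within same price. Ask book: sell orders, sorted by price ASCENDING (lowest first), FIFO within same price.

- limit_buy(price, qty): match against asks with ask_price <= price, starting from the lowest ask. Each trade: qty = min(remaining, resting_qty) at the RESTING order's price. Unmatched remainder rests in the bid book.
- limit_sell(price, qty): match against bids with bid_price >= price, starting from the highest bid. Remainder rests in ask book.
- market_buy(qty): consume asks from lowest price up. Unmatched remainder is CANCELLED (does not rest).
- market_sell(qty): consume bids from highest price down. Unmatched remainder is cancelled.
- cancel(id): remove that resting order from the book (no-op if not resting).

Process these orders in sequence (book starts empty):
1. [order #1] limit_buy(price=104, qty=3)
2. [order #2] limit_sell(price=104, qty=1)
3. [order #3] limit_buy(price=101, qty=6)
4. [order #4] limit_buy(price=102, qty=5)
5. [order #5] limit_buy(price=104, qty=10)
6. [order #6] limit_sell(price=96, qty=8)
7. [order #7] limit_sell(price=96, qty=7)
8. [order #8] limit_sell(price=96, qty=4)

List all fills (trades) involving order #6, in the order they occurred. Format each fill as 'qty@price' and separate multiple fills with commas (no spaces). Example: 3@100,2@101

After op 1 [order #1] limit_buy(price=104, qty=3): fills=none; bids=[#1:3@104] asks=[-]
After op 2 [order #2] limit_sell(price=104, qty=1): fills=#1x#2:1@104; bids=[#1:2@104] asks=[-]
After op 3 [order #3] limit_buy(price=101, qty=6): fills=none; bids=[#1:2@104 #3:6@101] asks=[-]
After op 4 [order #4] limit_buy(price=102, qty=5): fills=none; bids=[#1:2@104 #4:5@102 #3:6@101] asks=[-]
After op 5 [order #5] limit_buy(price=104, qty=10): fills=none; bids=[#1:2@104 #5:10@104 #4:5@102 #3:6@101] asks=[-]
After op 6 [order #6] limit_sell(price=96, qty=8): fills=#1x#6:2@104 #5x#6:6@104; bids=[#5:4@104 #4:5@102 #3:6@101] asks=[-]
After op 7 [order #7] limit_sell(price=96, qty=7): fills=#5x#7:4@104 #4x#7:3@102; bids=[#4:2@102 #3:6@101] asks=[-]
After op 8 [order #8] limit_sell(price=96, qty=4): fills=#4x#8:2@102 #3x#8:2@101; bids=[#3:4@101] asks=[-]

Answer: 2@104,6@104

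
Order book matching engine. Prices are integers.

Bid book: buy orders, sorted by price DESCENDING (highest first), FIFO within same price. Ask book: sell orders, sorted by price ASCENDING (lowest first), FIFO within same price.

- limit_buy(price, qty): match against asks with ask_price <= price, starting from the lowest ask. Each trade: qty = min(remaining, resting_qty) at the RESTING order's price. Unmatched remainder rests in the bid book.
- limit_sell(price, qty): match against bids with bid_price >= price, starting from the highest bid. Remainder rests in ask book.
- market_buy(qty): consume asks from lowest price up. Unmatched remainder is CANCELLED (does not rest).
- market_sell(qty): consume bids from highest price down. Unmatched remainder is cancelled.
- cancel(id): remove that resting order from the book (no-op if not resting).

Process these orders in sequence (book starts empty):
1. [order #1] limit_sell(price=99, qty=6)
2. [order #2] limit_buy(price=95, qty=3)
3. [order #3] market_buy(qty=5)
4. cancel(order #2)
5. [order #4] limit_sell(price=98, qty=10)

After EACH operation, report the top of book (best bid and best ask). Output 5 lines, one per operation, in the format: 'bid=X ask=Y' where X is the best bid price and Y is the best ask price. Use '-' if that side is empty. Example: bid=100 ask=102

After op 1 [order #1] limit_sell(price=99, qty=6): fills=none; bids=[-] asks=[#1:6@99]
After op 2 [order #2] limit_buy(price=95, qty=3): fills=none; bids=[#2:3@95] asks=[#1:6@99]
After op 3 [order #3] market_buy(qty=5): fills=#3x#1:5@99; bids=[#2:3@95] asks=[#1:1@99]
After op 4 cancel(order #2): fills=none; bids=[-] asks=[#1:1@99]
After op 5 [order #4] limit_sell(price=98, qty=10): fills=none; bids=[-] asks=[#4:10@98 #1:1@99]

Answer: bid=- ask=99
bid=95 ask=99
bid=95 ask=99
bid=- ask=99
bid=- ask=98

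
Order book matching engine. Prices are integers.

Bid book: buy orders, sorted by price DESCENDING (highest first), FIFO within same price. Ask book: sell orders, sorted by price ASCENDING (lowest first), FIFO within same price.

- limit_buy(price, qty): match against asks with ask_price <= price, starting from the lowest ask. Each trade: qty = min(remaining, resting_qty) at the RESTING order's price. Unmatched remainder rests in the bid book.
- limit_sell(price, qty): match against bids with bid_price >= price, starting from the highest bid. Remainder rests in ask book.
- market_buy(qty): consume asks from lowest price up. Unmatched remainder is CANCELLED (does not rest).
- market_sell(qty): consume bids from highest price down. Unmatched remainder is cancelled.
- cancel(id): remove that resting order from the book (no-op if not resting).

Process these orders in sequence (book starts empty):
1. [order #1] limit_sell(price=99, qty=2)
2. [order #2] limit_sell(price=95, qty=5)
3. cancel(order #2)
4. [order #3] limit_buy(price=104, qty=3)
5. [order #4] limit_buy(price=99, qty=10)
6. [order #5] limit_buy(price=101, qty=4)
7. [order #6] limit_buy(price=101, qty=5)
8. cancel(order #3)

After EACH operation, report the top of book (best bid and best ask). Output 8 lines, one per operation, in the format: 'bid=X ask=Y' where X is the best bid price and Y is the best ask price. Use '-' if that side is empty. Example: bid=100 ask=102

Answer: bid=- ask=99
bid=- ask=95
bid=- ask=99
bid=104 ask=-
bid=104 ask=-
bid=104 ask=-
bid=104 ask=-
bid=101 ask=-

Derivation:
After op 1 [order #1] limit_sell(price=99, qty=2): fills=none; bids=[-] asks=[#1:2@99]
After op 2 [order #2] limit_sell(price=95, qty=5): fills=none; bids=[-] asks=[#2:5@95 #1:2@99]
After op 3 cancel(order #2): fills=none; bids=[-] asks=[#1:2@99]
After op 4 [order #3] limit_buy(price=104, qty=3): fills=#3x#1:2@99; bids=[#3:1@104] asks=[-]
After op 5 [order #4] limit_buy(price=99, qty=10): fills=none; bids=[#3:1@104 #4:10@99] asks=[-]
After op 6 [order #5] limit_buy(price=101, qty=4): fills=none; bids=[#3:1@104 #5:4@101 #4:10@99] asks=[-]
After op 7 [order #6] limit_buy(price=101, qty=5): fills=none; bids=[#3:1@104 #5:4@101 #6:5@101 #4:10@99] asks=[-]
After op 8 cancel(order #3): fills=none; bids=[#5:4@101 #6:5@101 #4:10@99] asks=[-]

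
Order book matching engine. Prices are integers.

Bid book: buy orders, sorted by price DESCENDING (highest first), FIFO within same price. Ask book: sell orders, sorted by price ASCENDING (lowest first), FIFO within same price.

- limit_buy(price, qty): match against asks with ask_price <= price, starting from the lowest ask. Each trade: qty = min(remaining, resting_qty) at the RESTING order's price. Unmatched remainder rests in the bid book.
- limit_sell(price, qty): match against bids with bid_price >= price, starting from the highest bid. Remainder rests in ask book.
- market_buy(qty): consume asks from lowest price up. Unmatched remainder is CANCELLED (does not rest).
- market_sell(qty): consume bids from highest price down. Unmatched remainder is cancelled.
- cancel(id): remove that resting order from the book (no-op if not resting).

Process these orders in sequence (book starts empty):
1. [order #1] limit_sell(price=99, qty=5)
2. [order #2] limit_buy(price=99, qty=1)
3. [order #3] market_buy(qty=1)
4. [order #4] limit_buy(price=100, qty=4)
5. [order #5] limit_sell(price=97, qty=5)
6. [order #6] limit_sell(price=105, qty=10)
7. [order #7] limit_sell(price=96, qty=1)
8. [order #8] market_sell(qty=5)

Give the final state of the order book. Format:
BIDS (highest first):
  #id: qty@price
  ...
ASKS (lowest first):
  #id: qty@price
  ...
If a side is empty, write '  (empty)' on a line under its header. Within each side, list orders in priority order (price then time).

Answer: BIDS (highest first):
  (empty)
ASKS (lowest first):
  #7: 1@96
  #5: 4@97
  #6: 10@105

Derivation:
After op 1 [order #1] limit_sell(price=99, qty=5): fills=none; bids=[-] asks=[#1:5@99]
After op 2 [order #2] limit_buy(price=99, qty=1): fills=#2x#1:1@99; bids=[-] asks=[#1:4@99]
After op 3 [order #3] market_buy(qty=1): fills=#3x#1:1@99; bids=[-] asks=[#1:3@99]
After op 4 [order #4] limit_buy(price=100, qty=4): fills=#4x#1:3@99; bids=[#4:1@100] asks=[-]
After op 5 [order #5] limit_sell(price=97, qty=5): fills=#4x#5:1@100; bids=[-] asks=[#5:4@97]
After op 6 [order #6] limit_sell(price=105, qty=10): fills=none; bids=[-] asks=[#5:4@97 #6:10@105]
After op 7 [order #7] limit_sell(price=96, qty=1): fills=none; bids=[-] asks=[#7:1@96 #5:4@97 #6:10@105]
After op 8 [order #8] market_sell(qty=5): fills=none; bids=[-] asks=[#7:1@96 #5:4@97 #6:10@105]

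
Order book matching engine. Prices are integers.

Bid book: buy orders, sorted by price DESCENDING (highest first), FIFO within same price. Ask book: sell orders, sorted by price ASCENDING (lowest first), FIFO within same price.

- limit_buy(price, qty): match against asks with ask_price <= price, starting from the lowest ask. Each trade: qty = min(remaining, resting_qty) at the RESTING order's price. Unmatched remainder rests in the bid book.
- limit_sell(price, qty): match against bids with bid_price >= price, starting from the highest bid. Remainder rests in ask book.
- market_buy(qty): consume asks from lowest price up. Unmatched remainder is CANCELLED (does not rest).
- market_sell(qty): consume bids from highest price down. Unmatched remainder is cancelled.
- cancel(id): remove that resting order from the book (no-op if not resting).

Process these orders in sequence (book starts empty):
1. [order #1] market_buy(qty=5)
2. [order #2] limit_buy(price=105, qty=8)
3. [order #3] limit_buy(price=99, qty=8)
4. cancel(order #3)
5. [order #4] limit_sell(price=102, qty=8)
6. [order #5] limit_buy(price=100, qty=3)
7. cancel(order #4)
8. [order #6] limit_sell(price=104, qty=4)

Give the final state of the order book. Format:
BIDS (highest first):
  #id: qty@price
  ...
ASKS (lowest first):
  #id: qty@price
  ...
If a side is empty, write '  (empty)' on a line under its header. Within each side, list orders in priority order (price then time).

After op 1 [order #1] market_buy(qty=5): fills=none; bids=[-] asks=[-]
After op 2 [order #2] limit_buy(price=105, qty=8): fills=none; bids=[#2:8@105] asks=[-]
After op 3 [order #3] limit_buy(price=99, qty=8): fills=none; bids=[#2:8@105 #3:8@99] asks=[-]
After op 4 cancel(order #3): fills=none; bids=[#2:8@105] asks=[-]
After op 5 [order #4] limit_sell(price=102, qty=8): fills=#2x#4:8@105; bids=[-] asks=[-]
After op 6 [order #5] limit_buy(price=100, qty=3): fills=none; bids=[#5:3@100] asks=[-]
After op 7 cancel(order #4): fills=none; bids=[#5:3@100] asks=[-]
After op 8 [order #6] limit_sell(price=104, qty=4): fills=none; bids=[#5:3@100] asks=[#6:4@104]

Answer: BIDS (highest first):
  #5: 3@100
ASKS (lowest first):
  #6: 4@104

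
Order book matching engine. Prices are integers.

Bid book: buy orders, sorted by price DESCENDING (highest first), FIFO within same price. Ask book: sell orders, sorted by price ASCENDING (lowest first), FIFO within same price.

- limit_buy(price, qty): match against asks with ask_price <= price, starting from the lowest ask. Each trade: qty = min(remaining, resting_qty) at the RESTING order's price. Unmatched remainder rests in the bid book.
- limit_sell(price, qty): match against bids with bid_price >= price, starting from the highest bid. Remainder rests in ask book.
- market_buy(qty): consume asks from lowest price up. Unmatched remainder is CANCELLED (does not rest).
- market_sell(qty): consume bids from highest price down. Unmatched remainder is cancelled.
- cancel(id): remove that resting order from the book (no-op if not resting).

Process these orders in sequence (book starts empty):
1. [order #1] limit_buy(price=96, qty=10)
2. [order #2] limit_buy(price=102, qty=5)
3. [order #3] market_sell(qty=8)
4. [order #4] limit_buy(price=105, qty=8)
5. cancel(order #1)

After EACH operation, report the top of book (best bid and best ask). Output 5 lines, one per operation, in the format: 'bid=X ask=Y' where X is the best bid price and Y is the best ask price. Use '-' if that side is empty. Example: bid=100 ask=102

After op 1 [order #1] limit_buy(price=96, qty=10): fills=none; bids=[#1:10@96] asks=[-]
After op 2 [order #2] limit_buy(price=102, qty=5): fills=none; bids=[#2:5@102 #1:10@96] asks=[-]
After op 3 [order #3] market_sell(qty=8): fills=#2x#3:5@102 #1x#3:3@96; bids=[#1:7@96] asks=[-]
After op 4 [order #4] limit_buy(price=105, qty=8): fills=none; bids=[#4:8@105 #1:7@96] asks=[-]
After op 5 cancel(order #1): fills=none; bids=[#4:8@105] asks=[-]

Answer: bid=96 ask=-
bid=102 ask=-
bid=96 ask=-
bid=105 ask=-
bid=105 ask=-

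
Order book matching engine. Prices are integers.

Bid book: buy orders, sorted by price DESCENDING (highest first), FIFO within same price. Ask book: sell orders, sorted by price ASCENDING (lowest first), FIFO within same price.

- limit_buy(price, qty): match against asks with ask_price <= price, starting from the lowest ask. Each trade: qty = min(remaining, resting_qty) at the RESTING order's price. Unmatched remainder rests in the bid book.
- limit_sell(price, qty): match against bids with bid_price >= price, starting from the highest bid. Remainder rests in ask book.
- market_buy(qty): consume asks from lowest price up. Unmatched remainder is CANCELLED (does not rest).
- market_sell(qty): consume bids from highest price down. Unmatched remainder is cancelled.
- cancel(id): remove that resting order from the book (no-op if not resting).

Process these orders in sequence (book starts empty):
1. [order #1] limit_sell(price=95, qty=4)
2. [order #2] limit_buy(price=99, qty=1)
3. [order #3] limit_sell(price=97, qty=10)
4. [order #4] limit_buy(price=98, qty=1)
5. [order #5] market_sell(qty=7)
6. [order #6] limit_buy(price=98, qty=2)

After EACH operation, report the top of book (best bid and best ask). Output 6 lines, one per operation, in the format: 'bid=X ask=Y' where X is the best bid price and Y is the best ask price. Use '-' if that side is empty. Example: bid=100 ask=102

After op 1 [order #1] limit_sell(price=95, qty=4): fills=none; bids=[-] asks=[#1:4@95]
After op 2 [order #2] limit_buy(price=99, qty=1): fills=#2x#1:1@95; bids=[-] asks=[#1:3@95]
After op 3 [order #3] limit_sell(price=97, qty=10): fills=none; bids=[-] asks=[#1:3@95 #3:10@97]
After op 4 [order #4] limit_buy(price=98, qty=1): fills=#4x#1:1@95; bids=[-] asks=[#1:2@95 #3:10@97]
After op 5 [order #5] market_sell(qty=7): fills=none; bids=[-] asks=[#1:2@95 #3:10@97]
After op 6 [order #6] limit_buy(price=98, qty=2): fills=#6x#1:2@95; bids=[-] asks=[#3:10@97]

Answer: bid=- ask=95
bid=- ask=95
bid=- ask=95
bid=- ask=95
bid=- ask=95
bid=- ask=97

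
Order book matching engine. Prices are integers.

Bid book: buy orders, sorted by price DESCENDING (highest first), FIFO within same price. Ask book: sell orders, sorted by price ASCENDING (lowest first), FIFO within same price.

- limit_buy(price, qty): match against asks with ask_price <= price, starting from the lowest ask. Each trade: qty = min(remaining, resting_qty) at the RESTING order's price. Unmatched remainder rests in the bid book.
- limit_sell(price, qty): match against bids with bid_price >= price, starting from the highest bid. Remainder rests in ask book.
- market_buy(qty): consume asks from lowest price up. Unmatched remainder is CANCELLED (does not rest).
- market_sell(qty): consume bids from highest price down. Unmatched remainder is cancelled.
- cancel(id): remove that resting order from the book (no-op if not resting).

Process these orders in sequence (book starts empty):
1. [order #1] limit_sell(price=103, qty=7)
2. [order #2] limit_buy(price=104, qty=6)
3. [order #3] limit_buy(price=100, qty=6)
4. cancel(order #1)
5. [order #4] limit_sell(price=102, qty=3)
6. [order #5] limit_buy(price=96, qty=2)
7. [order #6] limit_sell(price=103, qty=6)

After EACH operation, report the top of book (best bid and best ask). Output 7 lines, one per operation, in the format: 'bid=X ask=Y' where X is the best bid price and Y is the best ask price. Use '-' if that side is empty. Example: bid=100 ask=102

Answer: bid=- ask=103
bid=- ask=103
bid=100 ask=103
bid=100 ask=-
bid=100 ask=102
bid=100 ask=102
bid=100 ask=102

Derivation:
After op 1 [order #1] limit_sell(price=103, qty=7): fills=none; bids=[-] asks=[#1:7@103]
After op 2 [order #2] limit_buy(price=104, qty=6): fills=#2x#1:6@103; bids=[-] asks=[#1:1@103]
After op 3 [order #3] limit_buy(price=100, qty=6): fills=none; bids=[#3:6@100] asks=[#1:1@103]
After op 4 cancel(order #1): fills=none; bids=[#3:6@100] asks=[-]
After op 5 [order #4] limit_sell(price=102, qty=3): fills=none; bids=[#3:6@100] asks=[#4:3@102]
After op 6 [order #5] limit_buy(price=96, qty=2): fills=none; bids=[#3:6@100 #5:2@96] asks=[#4:3@102]
After op 7 [order #6] limit_sell(price=103, qty=6): fills=none; bids=[#3:6@100 #5:2@96] asks=[#4:3@102 #6:6@103]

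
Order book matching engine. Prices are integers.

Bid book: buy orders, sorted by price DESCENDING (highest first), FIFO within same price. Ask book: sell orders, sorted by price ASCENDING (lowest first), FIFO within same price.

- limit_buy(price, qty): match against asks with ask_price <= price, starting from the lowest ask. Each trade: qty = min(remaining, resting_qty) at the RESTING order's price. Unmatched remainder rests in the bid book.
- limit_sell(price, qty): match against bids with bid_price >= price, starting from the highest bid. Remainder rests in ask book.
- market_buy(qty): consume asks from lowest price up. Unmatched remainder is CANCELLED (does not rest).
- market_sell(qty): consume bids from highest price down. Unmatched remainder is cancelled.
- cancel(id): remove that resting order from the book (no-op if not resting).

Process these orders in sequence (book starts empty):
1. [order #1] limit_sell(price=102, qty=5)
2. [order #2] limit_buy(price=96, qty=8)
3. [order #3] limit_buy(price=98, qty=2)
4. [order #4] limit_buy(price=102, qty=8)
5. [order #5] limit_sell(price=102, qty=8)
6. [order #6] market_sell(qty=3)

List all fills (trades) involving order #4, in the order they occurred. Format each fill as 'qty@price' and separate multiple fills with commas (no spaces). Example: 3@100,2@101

After op 1 [order #1] limit_sell(price=102, qty=5): fills=none; bids=[-] asks=[#1:5@102]
After op 2 [order #2] limit_buy(price=96, qty=8): fills=none; bids=[#2:8@96] asks=[#1:5@102]
After op 3 [order #3] limit_buy(price=98, qty=2): fills=none; bids=[#3:2@98 #2:8@96] asks=[#1:5@102]
After op 4 [order #4] limit_buy(price=102, qty=8): fills=#4x#1:5@102; bids=[#4:3@102 #3:2@98 #2:8@96] asks=[-]
After op 5 [order #5] limit_sell(price=102, qty=8): fills=#4x#5:3@102; bids=[#3:2@98 #2:8@96] asks=[#5:5@102]
After op 6 [order #6] market_sell(qty=3): fills=#3x#6:2@98 #2x#6:1@96; bids=[#2:7@96] asks=[#5:5@102]

Answer: 5@102,3@102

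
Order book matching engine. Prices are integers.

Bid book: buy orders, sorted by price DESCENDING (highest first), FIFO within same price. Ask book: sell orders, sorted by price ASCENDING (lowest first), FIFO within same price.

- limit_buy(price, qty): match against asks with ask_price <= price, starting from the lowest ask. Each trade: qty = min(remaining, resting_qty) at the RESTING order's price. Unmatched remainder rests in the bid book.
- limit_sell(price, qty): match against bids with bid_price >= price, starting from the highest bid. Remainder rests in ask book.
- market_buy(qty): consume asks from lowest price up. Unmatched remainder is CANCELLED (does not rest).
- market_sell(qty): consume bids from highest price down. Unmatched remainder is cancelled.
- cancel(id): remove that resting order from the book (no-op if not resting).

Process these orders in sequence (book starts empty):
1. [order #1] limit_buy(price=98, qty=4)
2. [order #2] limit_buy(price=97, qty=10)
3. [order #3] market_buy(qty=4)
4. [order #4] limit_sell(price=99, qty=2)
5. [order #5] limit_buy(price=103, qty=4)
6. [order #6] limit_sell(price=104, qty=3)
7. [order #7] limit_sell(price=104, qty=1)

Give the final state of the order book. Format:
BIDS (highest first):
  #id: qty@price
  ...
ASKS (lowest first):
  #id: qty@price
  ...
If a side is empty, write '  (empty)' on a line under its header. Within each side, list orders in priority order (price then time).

Answer: BIDS (highest first):
  #5: 2@103
  #1: 4@98
  #2: 10@97
ASKS (lowest first):
  #6: 3@104
  #7: 1@104

Derivation:
After op 1 [order #1] limit_buy(price=98, qty=4): fills=none; bids=[#1:4@98] asks=[-]
After op 2 [order #2] limit_buy(price=97, qty=10): fills=none; bids=[#1:4@98 #2:10@97] asks=[-]
After op 3 [order #3] market_buy(qty=4): fills=none; bids=[#1:4@98 #2:10@97] asks=[-]
After op 4 [order #4] limit_sell(price=99, qty=2): fills=none; bids=[#1:4@98 #2:10@97] asks=[#4:2@99]
After op 5 [order #5] limit_buy(price=103, qty=4): fills=#5x#4:2@99; bids=[#5:2@103 #1:4@98 #2:10@97] asks=[-]
After op 6 [order #6] limit_sell(price=104, qty=3): fills=none; bids=[#5:2@103 #1:4@98 #2:10@97] asks=[#6:3@104]
After op 7 [order #7] limit_sell(price=104, qty=1): fills=none; bids=[#5:2@103 #1:4@98 #2:10@97] asks=[#6:3@104 #7:1@104]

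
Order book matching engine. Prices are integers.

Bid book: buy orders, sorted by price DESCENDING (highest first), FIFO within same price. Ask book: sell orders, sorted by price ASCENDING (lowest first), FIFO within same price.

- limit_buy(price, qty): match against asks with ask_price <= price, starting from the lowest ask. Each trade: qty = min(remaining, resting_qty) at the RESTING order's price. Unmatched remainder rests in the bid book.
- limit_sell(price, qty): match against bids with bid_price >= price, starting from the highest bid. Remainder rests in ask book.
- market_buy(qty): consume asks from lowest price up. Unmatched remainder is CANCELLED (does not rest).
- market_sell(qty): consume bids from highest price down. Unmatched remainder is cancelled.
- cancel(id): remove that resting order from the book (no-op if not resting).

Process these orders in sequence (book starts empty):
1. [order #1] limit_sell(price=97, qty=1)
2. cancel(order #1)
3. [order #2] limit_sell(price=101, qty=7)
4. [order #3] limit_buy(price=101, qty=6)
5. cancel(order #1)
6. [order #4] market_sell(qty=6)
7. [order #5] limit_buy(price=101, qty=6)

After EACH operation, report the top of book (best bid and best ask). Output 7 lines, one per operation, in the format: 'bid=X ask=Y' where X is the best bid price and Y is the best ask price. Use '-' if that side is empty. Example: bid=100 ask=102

Answer: bid=- ask=97
bid=- ask=-
bid=- ask=101
bid=- ask=101
bid=- ask=101
bid=- ask=101
bid=101 ask=-

Derivation:
After op 1 [order #1] limit_sell(price=97, qty=1): fills=none; bids=[-] asks=[#1:1@97]
After op 2 cancel(order #1): fills=none; bids=[-] asks=[-]
After op 3 [order #2] limit_sell(price=101, qty=7): fills=none; bids=[-] asks=[#2:7@101]
After op 4 [order #3] limit_buy(price=101, qty=6): fills=#3x#2:6@101; bids=[-] asks=[#2:1@101]
After op 5 cancel(order #1): fills=none; bids=[-] asks=[#2:1@101]
After op 6 [order #4] market_sell(qty=6): fills=none; bids=[-] asks=[#2:1@101]
After op 7 [order #5] limit_buy(price=101, qty=6): fills=#5x#2:1@101; bids=[#5:5@101] asks=[-]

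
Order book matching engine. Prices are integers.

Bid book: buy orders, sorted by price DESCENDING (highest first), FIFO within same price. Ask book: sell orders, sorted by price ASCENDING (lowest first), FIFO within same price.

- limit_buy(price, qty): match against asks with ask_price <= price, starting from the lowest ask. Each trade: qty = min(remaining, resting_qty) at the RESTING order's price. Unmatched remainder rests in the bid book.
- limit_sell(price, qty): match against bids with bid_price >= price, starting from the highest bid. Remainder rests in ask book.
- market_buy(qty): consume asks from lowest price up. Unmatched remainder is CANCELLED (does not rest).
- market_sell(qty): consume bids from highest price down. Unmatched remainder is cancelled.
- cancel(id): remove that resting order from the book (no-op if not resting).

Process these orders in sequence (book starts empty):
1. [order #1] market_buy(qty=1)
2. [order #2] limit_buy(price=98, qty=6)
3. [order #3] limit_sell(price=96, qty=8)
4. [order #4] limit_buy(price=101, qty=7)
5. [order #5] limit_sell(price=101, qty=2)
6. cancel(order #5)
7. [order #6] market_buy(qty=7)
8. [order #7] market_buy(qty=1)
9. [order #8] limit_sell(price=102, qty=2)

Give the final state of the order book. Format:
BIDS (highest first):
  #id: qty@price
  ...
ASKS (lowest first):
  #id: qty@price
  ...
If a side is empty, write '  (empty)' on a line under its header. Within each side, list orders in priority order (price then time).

Answer: BIDS (highest first):
  #4: 3@101
ASKS (lowest first):
  #8: 2@102

Derivation:
After op 1 [order #1] market_buy(qty=1): fills=none; bids=[-] asks=[-]
After op 2 [order #2] limit_buy(price=98, qty=6): fills=none; bids=[#2:6@98] asks=[-]
After op 3 [order #3] limit_sell(price=96, qty=8): fills=#2x#3:6@98; bids=[-] asks=[#3:2@96]
After op 4 [order #4] limit_buy(price=101, qty=7): fills=#4x#3:2@96; bids=[#4:5@101] asks=[-]
After op 5 [order #5] limit_sell(price=101, qty=2): fills=#4x#5:2@101; bids=[#4:3@101] asks=[-]
After op 6 cancel(order #5): fills=none; bids=[#4:3@101] asks=[-]
After op 7 [order #6] market_buy(qty=7): fills=none; bids=[#4:3@101] asks=[-]
After op 8 [order #7] market_buy(qty=1): fills=none; bids=[#4:3@101] asks=[-]
After op 9 [order #8] limit_sell(price=102, qty=2): fills=none; bids=[#4:3@101] asks=[#8:2@102]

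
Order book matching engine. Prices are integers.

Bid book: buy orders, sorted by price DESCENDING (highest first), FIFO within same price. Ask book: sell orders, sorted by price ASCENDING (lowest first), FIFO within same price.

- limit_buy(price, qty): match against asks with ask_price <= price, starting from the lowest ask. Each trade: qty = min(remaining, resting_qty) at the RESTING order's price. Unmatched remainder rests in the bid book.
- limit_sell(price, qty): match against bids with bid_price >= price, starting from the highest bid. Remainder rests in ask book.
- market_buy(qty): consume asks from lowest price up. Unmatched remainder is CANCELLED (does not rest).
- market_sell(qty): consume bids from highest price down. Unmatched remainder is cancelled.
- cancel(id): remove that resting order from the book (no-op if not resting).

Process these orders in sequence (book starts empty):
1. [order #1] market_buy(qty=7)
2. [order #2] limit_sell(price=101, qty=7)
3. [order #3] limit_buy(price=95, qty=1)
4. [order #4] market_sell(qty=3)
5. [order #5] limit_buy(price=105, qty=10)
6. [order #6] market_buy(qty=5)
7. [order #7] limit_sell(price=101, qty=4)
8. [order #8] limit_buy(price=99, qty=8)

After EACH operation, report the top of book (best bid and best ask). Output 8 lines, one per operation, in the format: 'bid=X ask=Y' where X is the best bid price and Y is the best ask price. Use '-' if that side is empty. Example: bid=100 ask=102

Answer: bid=- ask=-
bid=- ask=101
bid=95 ask=101
bid=- ask=101
bid=105 ask=-
bid=105 ask=-
bid=- ask=101
bid=99 ask=101

Derivation:
After op 1 [order #1] market_buy(qty=7): fills=none; bids=[-] asks=[-]
After op 2 [order #2] limit_sell(price=101, qty=7): fills=none; bids=[-] asks=[#2:7@101]
After op 3 [order #3] limit_buy(price=95, qty=1): fills=none; bids=[#3:1@95] asks=[#2:7@101]
After op 4 [order #4] market_sell(qty=3): fills=#3x#4:1@95; bids=[-] asks=[#2:7@101]
After op 5 [order #5] limit_buy(price=105, qty=10): fills=#5x#2:7@101; bids=[#5:3@105] asks=[-]
After op 6 [order #6] market_buy(qty=5): fills=none; bids=[#5:3@105] asks=[-]
After op 7 [order #7] limit_sell(price=101, qty=4): fills=#5x#7:3@105; bids=[-] asks=[#7:1@101]
After op 8 [order #8] limit_buy(price=99, qty=8): fills=none; bids=[#8:8@99] asks=[#7:1@101]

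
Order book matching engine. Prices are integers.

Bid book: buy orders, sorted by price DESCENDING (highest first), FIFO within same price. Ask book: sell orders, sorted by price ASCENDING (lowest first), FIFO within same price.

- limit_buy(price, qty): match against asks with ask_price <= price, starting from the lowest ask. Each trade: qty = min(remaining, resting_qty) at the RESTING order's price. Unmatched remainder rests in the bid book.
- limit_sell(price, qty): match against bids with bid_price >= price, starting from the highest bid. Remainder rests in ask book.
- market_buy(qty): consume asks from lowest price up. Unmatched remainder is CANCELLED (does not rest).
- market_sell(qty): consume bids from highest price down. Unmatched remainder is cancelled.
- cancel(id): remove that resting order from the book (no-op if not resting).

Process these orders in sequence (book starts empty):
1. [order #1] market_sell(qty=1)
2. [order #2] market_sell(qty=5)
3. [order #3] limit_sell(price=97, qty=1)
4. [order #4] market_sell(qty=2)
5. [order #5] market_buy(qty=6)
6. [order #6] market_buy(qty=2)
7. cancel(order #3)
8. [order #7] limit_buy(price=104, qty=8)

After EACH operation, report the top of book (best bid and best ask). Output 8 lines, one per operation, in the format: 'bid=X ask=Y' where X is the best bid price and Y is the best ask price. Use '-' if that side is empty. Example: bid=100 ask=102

Answer: bid=- ask=-
bid=- ask=-
bid=- ask=97
bid=- ask=97
bid=- ask=-
bid=- ask=-
bid=- ask=-
bid=104 ask=-

Derivation:
After op 1 [order #1] market_sell(qty=1): fills=none; bids=[-] asks=[-]
After op 2 [order #2] market_sell(qty=5): fills=none; bids=[-] asks=[-]
After op 3 [order #3] limit_sell(price=97, qty=1): fills=none; bids=[-] asks=[#3:1@97]
After op 4 [order #4] market_sell(qty=2): fills=none; bids=[-] asks=[#3:1@97]
After op 5 [order #5] market_buy(qty=6): fills=#5x#3:1@97; bids=[-] asks=[-]
After op 6 [order #6] market_buy(qty=2): fills=none; bids=[-] asks=[-]
After op 7 cancel(order #3): fills=none; bids=[-] asks=[-]
After op 8 [order #7] limit_buy(price=104, qty=8): fills=none; bids=[#7:8@104] asks=[-]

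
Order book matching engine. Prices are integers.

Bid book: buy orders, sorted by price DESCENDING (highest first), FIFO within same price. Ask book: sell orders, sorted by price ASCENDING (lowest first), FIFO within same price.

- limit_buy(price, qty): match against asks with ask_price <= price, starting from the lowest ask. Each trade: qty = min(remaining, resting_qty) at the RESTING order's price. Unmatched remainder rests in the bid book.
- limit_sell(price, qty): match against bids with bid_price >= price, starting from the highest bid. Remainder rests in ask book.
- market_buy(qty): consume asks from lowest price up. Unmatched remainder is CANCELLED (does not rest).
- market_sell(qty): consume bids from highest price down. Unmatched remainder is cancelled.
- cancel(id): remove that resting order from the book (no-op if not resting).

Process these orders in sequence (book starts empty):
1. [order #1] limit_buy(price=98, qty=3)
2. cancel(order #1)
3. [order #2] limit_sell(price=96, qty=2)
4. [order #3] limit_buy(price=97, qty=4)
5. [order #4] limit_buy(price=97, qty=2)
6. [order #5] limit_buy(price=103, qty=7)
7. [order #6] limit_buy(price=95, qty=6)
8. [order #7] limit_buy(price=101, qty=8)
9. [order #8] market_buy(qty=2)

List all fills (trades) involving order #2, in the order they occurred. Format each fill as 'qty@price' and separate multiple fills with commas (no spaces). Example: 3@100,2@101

After op 1 [order #1] limit_buy(price=98, qty=3): fills=none; bids=[#1:3@98] asks=[-]
After op 2 cancel(order #1): fills=none; bids=[-] asks=[-]
After op 3 [order #2] limit_sell(price=96, qty=2): fills=none; bids=[-] asks=[#2:2@96]
After op 4 [order #3] limit_buy(price=97, qty=4): fills=#3x#2:2@96; bids=[#3:2@97] asks=[-]
After op 5 [order #4] limit_buy(price=97, qty=2): fills=none; bids=[#3:2@97 #4:2@97] asks=[-]
After op 6 [order #5] limit_buy(price=103, qty=7): fills=none; bids=[#5:7@103 #3:2@97 #4:2@97] asks=[-]
After op 7 [order #6] limit_buy(price=95, qty=6): fills=none; bids=[#5:7@103 #3:2@97 #4:2@97 #6:6@95] asks=[-]
After op 8 [order #7] limit_buy(price=101, qty=8): fills=none; bids=[#5:7@103 #7:8@101 #3:2@97 #4:2@97 #6:6@95] asks=[-]
After op 9 [order #8] market_buy(qty=2): fills=none; bids=[#5:7@103 #7:8@101 #3:2@97 #4:2@97 #6:6@95] asks=[-]

Answer: 2@96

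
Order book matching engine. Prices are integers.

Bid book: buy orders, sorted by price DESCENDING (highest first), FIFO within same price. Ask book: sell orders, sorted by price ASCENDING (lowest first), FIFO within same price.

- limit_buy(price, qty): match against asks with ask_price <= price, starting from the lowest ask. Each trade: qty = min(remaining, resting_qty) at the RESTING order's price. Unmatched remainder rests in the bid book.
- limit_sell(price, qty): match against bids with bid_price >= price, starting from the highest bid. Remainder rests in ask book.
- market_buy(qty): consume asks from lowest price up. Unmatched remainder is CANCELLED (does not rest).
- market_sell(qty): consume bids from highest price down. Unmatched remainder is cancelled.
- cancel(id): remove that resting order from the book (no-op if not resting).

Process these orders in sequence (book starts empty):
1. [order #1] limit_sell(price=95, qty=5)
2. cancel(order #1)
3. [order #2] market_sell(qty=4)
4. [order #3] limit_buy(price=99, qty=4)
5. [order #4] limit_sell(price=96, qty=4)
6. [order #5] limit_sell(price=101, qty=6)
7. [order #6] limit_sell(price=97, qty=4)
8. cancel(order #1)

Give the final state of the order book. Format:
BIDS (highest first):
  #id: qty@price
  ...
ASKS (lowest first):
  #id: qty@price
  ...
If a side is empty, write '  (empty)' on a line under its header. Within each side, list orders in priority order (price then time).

Answer: BIDS (highest first):
  (empty)
ASKS (lowest first):
  #6: 4@97
  #5: 6@101

Derivation:
After op 1 [order #1] limit_sell(price=95, qty=5): fills=none; bids=[-] asks=[#1:5@95]
After op 2 cancel(order #1): fills=none; bids=[-] asks=[-]
After op 3 [order #2] market_sell(qty=4): fills=none; bids=[-] asks=[-]
After op 4 [order #3] limit_buy(price=99, qty=4): fills=none; bids=[#3:4@99] asks=[-]
After op 5 [order #4] limit_sell(price=96, qty=4): fills=#3x#4:4@99; bids=[-] asks=[-]
After op 6 [order #5] limit_sell(price=101, qty=6): fills=none; bids=[-] asks=[#5:6@101]
After op 7 [order #6] limit_sell(price=97, qty=4): fills=none; bids=[-] asks=[#6:4@97 #5:6@101]
After op 8 cancel(order #1): fills=none; bids=[-] asks=[#6:4@97 #5:6@101]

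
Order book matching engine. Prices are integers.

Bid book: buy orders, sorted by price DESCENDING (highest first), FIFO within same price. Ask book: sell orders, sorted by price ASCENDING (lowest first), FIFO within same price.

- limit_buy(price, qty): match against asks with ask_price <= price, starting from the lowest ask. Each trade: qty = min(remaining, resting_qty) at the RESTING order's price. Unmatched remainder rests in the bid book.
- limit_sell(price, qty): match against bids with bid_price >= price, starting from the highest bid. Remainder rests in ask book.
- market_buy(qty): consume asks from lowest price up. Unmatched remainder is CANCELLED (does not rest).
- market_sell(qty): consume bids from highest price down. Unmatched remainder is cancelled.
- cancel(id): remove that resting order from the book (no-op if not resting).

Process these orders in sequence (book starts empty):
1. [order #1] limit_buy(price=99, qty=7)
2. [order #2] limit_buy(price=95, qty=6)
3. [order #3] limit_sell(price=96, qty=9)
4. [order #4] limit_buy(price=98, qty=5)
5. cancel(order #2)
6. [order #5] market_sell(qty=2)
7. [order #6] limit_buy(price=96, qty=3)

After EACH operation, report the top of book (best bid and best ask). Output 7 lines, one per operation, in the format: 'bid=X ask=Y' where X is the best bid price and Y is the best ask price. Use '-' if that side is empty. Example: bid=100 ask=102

After op 1 [order #1] limit_buy(price=99, qty=7): fills=none; bids=[#1:7@99] asks=[-]
After op 2 [order #2] limit_buy(price=95, qty=6): fills=none; bids=[#1:7@99 #2:6@95] asks=[-]
After op 3 [order #3] limit_sell(price=96, qty=9): fills=#1x#3:7@99; bids=[#2:6@95] asks=[#3:2@96]
After op 4 [order #4] limit_buy(price=98, qty=5): fills=#4x#3:2@96; bids=[#4:3@98 #2:6@95] asks=[-]
After op 5 cancel(order #2): fills=none; bids=[#4:3@98] asks=[-]
After op 6 [order #5] market_sell(qty=2): fills=#4x#5:2@98; bids=[#4:1@98] asks=[-]
After op 7 [order #6] limit_buy(price=96, qty=3): fills=none; bids=[#4:1@98 #6:3@96] asks=[-]

Answer: bid=99 ask=-
bid=99 ask=-
bid=95 ask=96
bid=98 ask=-
bid=98 ask=-
bid=98 ask=-
bid=98 ask=-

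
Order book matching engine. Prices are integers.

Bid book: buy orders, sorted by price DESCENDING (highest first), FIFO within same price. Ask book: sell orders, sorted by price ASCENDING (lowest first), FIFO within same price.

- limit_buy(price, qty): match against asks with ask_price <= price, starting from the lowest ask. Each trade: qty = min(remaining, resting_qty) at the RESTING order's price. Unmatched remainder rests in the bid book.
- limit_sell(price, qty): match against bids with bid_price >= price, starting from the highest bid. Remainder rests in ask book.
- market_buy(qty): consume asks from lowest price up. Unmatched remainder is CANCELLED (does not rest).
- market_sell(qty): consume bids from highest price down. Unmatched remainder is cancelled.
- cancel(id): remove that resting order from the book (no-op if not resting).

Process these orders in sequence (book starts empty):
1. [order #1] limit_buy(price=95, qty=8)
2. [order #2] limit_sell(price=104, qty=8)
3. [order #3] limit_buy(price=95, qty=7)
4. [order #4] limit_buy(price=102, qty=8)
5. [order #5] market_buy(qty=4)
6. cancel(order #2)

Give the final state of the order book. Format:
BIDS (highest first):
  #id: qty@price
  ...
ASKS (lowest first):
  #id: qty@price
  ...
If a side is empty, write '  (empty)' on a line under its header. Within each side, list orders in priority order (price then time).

After op 1 [order #1] limit_buy(price=95, qty=8): fills=none; bids=[#1:8@95] asks=[-]
After op 2 [order #2] limit_sell(price=104, qty=8): fills=none; bids=[#1:8@95] asks=[#2:8@104]
After op 3 [order #3] limit_buy(price=95, qty=7): fills=none; bids=[#1:8@95 #3:7@95] asks=[#2:8@104]
After op 4 [order #4] limit_buy(price=102, qty=8): fills=none; bids=[#4:8@102 #1:8@95 #3:7@95] asks=[#2:8@104]
After op 5 [order #5] market_buy(qty=4): fills=#5x#2:4@104; bids=[#4:8@102 #1:8@95 #3:7@95] asks=[#2:4@104]
After op 6 cancel(order #2): fills=none; bids=[#4:8@102 #1:8@95 #3:7@95] asks=[-]

Answer: BIDS (highest first):
  #4: 8@102
  #1: 8@95
  #3: 7@95
ASKS (lowest first):
  (empty)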